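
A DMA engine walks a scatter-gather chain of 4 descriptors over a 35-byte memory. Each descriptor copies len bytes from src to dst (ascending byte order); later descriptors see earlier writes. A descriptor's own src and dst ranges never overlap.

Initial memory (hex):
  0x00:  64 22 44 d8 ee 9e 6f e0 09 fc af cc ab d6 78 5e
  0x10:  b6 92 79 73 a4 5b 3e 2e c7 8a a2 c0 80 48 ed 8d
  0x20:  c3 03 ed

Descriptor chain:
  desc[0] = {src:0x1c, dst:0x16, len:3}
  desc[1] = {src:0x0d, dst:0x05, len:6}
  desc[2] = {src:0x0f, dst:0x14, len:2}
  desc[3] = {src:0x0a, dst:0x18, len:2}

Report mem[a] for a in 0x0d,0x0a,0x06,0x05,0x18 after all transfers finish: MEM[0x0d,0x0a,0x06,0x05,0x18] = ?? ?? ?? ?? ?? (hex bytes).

#0 dst[0x16+3] := {0x80,0x48,0xed}
#1 dst[0x05+6] := {0xd6,0x78,0x5e,0xb6,0x92,0x79}
#2 dst[0x14+2] := {0x5e,0xb6}
#3 dst[0x18+2] := {0x79,0xcc}
query mem[0x0d]=0xd6, mem[0x0a]=0x79, mem[0x06]=0x78, mem[0x05]=0xd6, mem[0x18]=0x79

MEM[0x0d,0x0a,0x06,0x05,0x18] = d6 79 78 d6 79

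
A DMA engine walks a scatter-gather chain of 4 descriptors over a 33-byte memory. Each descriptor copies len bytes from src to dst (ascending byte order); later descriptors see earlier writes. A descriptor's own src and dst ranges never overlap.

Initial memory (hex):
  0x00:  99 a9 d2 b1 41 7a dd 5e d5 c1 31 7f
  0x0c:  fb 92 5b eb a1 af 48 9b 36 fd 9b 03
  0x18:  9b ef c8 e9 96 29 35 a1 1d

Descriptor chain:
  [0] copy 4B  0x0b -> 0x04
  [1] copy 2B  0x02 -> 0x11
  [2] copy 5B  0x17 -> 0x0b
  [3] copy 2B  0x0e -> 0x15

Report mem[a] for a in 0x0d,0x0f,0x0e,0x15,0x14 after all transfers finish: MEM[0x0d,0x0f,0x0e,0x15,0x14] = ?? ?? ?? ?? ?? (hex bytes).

#0 dst[0x04+4] := {0x7f,0xfb,0x92,0x5b}
#1 dst[0x11+2] := {0xd2,0xb1}
#2 dst[0x0b+5] := {0x03,0x9b,0xef,0xc8,0xe9}
#3 dst[0x15+2] := {0xc8,0xe9}
query mem[0x0d]=0xef, mem[0x0f]=0xe9, mem[0x0e]=0xc8, mem[0x15]=0xc8, mem[0x14]=0x36

MEM[0x0d,0x0f,0x0e,0x15,0x14] = ef e9 c8 c8 36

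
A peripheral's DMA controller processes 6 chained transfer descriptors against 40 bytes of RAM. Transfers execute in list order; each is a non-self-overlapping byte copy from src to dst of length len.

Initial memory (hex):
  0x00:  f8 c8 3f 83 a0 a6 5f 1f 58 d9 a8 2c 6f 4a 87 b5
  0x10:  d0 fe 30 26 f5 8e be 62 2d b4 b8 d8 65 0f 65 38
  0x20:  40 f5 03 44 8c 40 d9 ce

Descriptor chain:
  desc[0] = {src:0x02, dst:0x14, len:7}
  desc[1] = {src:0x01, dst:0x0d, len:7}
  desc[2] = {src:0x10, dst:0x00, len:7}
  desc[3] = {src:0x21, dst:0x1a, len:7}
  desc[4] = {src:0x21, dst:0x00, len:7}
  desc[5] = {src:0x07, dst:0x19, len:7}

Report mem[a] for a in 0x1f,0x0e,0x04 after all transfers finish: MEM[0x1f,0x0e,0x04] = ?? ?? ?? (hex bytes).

MEM[0x1f,0x0e,0x04] = c8 3f 40

[0] 0x02->0x14 len=7 : 3f 83 a0 a6 5f 1f 58
[1] 0x01->0x0d len=7 : c8 3f 83 a0 a6 5f 1f
[2] 0x10->0x00 len=7 : a0 a6 5f 1f 3f 83 a0
[3] 0x21->0x1a len=7 : f5 03 44 8c 40 d9 ce
[4] 0x21->0x00 len=7 : f5 03 44 8c 40 d9 ce
[5] 0x07->0x19 len=7 : 1f 58 d9 a8 2c 6f c8
query mem[0x1f]=0xc8, mem[0x0e]=0x3f, mem[0x04]=0x40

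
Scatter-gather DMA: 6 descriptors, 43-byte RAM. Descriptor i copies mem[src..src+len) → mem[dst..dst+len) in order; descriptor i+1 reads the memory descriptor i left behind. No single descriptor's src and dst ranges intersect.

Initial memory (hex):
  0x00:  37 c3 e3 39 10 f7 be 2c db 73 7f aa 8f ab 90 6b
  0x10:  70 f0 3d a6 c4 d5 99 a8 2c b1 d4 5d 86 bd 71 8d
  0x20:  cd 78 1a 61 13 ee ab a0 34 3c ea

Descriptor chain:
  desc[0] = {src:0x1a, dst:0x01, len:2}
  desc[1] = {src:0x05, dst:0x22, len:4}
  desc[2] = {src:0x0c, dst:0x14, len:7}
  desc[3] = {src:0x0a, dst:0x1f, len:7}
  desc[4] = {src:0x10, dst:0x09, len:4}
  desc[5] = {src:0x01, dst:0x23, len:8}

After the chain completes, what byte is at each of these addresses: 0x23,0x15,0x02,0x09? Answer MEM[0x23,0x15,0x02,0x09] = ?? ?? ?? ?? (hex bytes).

MEM[0x23,0x15,0x02,0x09] = d4 ab 5d 70

  after D0: wrote 2B at 0x01 = d45d
  after D1: wrote 4B at 0x22 = f7be2cdb
  after D2: wrote 7B at 0x14 = 8fab906b70f03d
  after D3: wrote 7B at 0x1f = 7faa8fab906b70
  after D4: wrote 4B at 0x09 = 70f03da6
  after D5: wrote 8B at 0x23 = d45d3910f7be2cdb
query mem[0x23]=0xd4, mem[0x15]=0xab, mem[0x02]=0x5d, mem[0x09]=0x70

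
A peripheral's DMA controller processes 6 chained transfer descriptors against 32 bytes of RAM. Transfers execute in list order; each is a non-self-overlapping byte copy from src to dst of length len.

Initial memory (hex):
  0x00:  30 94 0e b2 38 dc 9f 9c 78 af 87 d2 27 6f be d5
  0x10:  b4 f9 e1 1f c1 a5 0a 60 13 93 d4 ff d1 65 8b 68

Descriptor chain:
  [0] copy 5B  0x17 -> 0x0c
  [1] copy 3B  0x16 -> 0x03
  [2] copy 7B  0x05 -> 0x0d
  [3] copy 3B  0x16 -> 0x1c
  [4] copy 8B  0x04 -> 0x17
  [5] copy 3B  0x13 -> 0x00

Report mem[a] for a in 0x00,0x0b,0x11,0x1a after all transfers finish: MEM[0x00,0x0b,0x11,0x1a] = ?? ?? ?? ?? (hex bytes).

#0 dst[0x0c+5] := {0x60,0x13,0x93,0xd4,0xff}
#1 dst[0x03+3] := {0x0a,0x60,0x13}
#2 dst[0x0d+7] := {0x13,0x9f,0x9c,0x78,0xaf,0x87,0xd2}
#3 dst[0x1c+3] := {0x0a,0x60,0x13}
#4 dst[0x17+8] := {0x60,0x13,0x9f,0x9c,0x78,0xaf,0x87,0xd2}
#5 dst[0x00+3] := {0xd2,0xc1,0xa5}
query mem[0x00]=0xd2, mem[0x0b]=0xd2, mem[0x11]=0xaf, mem[0x1a]=0x9c

MEM[0x00,0x0b,0x11,0x1a] = d2 d2 af 9c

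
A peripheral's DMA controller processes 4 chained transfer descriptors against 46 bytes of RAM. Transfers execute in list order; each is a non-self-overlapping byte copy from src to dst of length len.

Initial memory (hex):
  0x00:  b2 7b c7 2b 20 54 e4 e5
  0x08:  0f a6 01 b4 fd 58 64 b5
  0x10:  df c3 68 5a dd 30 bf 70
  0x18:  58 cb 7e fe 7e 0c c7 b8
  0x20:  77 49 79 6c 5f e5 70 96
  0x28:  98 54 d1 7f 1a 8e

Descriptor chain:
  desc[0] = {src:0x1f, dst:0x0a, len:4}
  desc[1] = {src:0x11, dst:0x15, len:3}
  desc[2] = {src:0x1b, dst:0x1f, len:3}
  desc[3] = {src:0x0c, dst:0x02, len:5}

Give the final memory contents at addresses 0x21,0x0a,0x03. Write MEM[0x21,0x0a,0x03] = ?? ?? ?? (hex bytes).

[0] 0x1f->0x0a len=4 : b8 77 49 79
[1] 0x11->0x15 len=3 : c3 68 5a
[2] 0x1b->0x1f len=3 : fe 7e 0c
[3] 0x0c->0x02 len=5 : 49 79 64 b5 df
query mem[0x21]=0x0c, mem[0x0a]=0xb8, mem[0x03]=0x79

MEM[0x21,0x0a,0x03] = 0c b8 79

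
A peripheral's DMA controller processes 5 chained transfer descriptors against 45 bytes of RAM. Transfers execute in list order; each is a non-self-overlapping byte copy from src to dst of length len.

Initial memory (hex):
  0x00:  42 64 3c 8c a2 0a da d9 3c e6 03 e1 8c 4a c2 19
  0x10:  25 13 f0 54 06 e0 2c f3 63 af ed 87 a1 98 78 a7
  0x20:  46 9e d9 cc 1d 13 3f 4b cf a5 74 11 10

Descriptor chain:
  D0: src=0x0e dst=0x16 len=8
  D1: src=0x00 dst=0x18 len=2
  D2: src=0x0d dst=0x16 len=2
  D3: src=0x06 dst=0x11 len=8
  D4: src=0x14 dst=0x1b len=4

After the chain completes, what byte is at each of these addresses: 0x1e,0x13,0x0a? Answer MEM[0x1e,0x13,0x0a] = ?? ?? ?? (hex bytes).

MEM[0x1e,0x13,0x0a] = 8c 3c 03

[0] 0x0e->0x16 len=8 : c2 19 25 13 f0 54 06 e0
[1] 0x00->0x18 len=2 : 42 64
[2] 0x0d->0x16 len=2 : 4a c2
[3] 0x06->0x11 len=8 : da d9 3c e6 03 e1 8c 4a
[4] 0x14->0x1b len=4 : e6 03 e1 8c
query mem[0x1e]=0x8c, mem[0x13]=0x3c, mem[0x0a]=0x03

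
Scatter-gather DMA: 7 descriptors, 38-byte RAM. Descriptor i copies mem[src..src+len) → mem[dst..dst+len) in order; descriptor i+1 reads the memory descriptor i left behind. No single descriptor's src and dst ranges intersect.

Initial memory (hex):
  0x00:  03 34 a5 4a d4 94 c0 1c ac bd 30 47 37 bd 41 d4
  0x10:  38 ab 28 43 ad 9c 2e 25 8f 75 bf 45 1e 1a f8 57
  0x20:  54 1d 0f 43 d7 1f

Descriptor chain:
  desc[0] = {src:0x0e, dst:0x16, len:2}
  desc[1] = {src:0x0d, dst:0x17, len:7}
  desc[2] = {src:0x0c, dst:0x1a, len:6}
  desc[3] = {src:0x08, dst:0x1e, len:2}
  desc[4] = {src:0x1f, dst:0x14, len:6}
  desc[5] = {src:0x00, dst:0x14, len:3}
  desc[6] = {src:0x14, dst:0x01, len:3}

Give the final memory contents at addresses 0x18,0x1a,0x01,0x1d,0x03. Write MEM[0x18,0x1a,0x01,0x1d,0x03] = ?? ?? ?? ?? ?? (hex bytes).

MEM[0x18,0x1a,0x01,0x1d,0x03] = 43 37 03 d4 a5

  after D0: wrote 2B at 0x16 = 41d4
  after D1: wrote 7B at 0x17 = bd41d438ab2843
  after D2: wrote 6B at 0x1a = 37bd41d438ab
  after D3: wrote 2B at 0x1e = acbd
  after D4: wrote 6B at 0x14 = bd541d0f43d7
  after D5: wrote 3B at 0x14 = 0334a5
  after D6: wrote 3B at 0x01 = 0334a5
query mem[0x18]=0x43, mem[0x1a]=0x37, mem[0x01]=0x03, mem[0x1d]=0xd4, mem[0x03]=0xa5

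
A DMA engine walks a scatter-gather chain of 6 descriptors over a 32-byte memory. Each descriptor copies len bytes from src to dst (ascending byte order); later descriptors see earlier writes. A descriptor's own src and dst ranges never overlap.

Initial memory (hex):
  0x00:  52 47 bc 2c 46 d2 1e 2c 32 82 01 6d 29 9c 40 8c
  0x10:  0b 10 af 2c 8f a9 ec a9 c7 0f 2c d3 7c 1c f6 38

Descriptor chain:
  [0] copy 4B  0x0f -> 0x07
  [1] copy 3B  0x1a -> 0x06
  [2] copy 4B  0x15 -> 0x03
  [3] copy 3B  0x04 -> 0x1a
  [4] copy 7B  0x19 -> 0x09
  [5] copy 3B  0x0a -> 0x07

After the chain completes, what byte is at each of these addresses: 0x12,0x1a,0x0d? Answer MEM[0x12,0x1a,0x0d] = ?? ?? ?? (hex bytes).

D0: mem[0x07..0x0a] <- [8c 0b 10 af]
D1: mem[0x06..0x08] <- [2c d3 7c]
D2: mem[0x03..0x06] <- [a9 ec a9 c7]
D3: mem[0x1a..0x1c] <- [ec a9 c7]
D4: mem[0x09..0x0f] <- [0f ec a9 c7 1c f6 38]
D5: mem[0x07..0x09] <- [ec a9 c7]
query mem[0x12]=0xaf, mem[0x1a]=0xec, mem[0x0d]=0x1c

MEM[0x12,0x1a,0x0d] = af ec 1c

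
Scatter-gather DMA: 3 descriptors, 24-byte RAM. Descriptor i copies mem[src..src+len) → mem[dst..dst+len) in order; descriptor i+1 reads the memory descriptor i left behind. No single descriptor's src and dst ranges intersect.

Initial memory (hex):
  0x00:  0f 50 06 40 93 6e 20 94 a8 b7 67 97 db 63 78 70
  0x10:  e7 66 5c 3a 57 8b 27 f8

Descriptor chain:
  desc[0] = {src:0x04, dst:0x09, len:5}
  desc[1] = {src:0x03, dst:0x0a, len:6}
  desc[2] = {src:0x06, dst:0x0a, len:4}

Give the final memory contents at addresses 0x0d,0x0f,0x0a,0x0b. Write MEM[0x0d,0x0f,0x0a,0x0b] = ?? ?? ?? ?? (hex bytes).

MEM[0x0d,0x0f,0x0a,0x0b] = 93 a8 20 94

#0 dst[0x09+5] := {0x93,0x6e,0x20,0x94,0xa8}
#1 dst[0x0a+6] := {0x40,0x93,0x6e,0x20,0x94,0xa8}
#2 dst[0x0a+4] := {0x20,0x94,0xa8,0x93}
query mem[0x0d]=0x93, mem[0x0f]=0xa8, mem[0x0a]=0x20, mem[0x0b]=0x94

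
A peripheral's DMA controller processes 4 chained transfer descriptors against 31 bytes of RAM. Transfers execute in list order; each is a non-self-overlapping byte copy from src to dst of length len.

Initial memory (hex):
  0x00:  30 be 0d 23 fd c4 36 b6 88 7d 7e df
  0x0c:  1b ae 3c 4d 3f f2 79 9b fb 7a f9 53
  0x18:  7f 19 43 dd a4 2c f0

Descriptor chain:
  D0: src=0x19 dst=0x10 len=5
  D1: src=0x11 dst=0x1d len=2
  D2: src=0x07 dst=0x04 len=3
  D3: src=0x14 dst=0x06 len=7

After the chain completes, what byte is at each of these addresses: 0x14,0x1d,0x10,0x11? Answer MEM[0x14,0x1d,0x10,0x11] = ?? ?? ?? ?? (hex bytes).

MEM[0x14,0x1d,0x10,0x11] = 2c 43 19 43

D0: mem[0x10..0x14] <- [19 43 dd a4 2c]
D1: mem[0x1d..0x1e] <- [43 dd]
D2: mem[0x04..0x06] <- [b6 88 7d]
D3: mem[0x06..0x0c] <- [2c 7a f9 53 7f 19 43]
query mem[0x14]=0x2c, mem[0x1d]=0x43, mem[0x10]=0x19, mem[0x11]=0x43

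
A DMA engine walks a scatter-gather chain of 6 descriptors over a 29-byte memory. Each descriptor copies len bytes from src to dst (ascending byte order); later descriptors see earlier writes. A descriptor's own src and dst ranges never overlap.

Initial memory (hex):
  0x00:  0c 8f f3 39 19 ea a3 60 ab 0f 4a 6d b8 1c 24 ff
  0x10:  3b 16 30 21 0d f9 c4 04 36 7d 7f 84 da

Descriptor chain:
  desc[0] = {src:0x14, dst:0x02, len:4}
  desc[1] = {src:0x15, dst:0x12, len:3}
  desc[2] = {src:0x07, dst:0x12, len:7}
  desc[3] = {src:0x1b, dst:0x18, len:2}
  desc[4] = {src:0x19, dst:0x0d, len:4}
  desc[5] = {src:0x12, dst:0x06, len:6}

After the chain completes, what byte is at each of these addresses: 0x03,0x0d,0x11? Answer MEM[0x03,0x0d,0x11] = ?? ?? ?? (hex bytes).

#0 dst[0x02+4] := {0x0d,0xf9,0xc4,0x04}
#1 dst[0x12+3] := {0xf9,0xc4,0x04}
#2 dst[0x12+7] := {0x60,0xab,0x0f,0x4a,0x6d,0xb8,0x1c}
#3 dst[0x18+2] := {0x84,0xda}
#4 dst[0x0d+4] := {0xda,0x7f,0x84,0xda}
#5 dst[0x06+6] := {0x60,0xab,0x0f,0x4a,0x6d,0xb8}
query mem[0x03]=0xf9, mem[0x0d]=0xda, mem[0x11]=0x16

MEM[0x03,0x0d,0x11] = f9 da 16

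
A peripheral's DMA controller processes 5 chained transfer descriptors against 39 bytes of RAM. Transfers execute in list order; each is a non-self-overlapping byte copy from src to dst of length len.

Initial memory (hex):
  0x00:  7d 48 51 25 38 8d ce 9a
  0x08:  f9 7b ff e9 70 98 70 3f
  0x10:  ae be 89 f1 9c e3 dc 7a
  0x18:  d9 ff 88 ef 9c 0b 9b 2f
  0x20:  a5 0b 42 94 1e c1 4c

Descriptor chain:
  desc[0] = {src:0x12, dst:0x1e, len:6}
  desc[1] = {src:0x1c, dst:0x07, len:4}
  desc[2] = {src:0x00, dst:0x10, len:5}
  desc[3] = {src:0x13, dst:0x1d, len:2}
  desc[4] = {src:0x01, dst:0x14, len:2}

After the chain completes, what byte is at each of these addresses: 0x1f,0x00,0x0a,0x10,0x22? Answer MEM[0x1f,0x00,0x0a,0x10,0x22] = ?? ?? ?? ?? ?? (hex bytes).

D0: mem[0x1e..0x23] <- [89 f1 9c e3 dc 7a]
D1: mem[0x07..0x0a] <- [9c 0b 89 f1]
D2: mem[0x10..0x14] <- [7d 48 51 25 38]
D3: mem[0x1d..0x1e] <- [25 38]
D4: mem[0x14..0x15] <- [48 51]
query mem[0x1f]=0xf1, mem[0x00]=0x7d, mem[0x0a]=0xf1, mem[0x10]=0x7d, mem[0x22]=0xdc

MEM[0x1f,0x00,0x0a,0x10,0x22] = f1 7d f1 7d dc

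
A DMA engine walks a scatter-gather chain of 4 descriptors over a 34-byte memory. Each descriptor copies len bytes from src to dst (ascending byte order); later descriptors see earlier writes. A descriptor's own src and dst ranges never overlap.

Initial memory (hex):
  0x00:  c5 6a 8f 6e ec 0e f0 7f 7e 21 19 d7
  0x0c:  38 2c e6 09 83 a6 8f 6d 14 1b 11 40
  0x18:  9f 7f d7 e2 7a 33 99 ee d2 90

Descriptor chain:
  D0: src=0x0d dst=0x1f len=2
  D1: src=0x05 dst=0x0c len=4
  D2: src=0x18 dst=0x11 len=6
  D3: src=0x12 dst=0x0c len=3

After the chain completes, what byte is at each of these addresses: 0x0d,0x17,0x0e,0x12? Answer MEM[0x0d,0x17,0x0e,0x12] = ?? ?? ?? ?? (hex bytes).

  after D0: wrote 2B at 0x1f = 2ce6
  after D1: wrote 4B at 0x0c = 0ef07f7e
  after D2: wrote 6B at 0x11 = 9f7fd7e27a33
  after D3: wrote 3B at 0x0c = 7fd7e2
query mem[0x0d]=0xd7, mem[0x17]=0x40, mem[0x0e]=0xe2, mem[0x12]=0x7f

MEM[0x0d,0x17,0x0e,0x12] = d7 40 e2 7f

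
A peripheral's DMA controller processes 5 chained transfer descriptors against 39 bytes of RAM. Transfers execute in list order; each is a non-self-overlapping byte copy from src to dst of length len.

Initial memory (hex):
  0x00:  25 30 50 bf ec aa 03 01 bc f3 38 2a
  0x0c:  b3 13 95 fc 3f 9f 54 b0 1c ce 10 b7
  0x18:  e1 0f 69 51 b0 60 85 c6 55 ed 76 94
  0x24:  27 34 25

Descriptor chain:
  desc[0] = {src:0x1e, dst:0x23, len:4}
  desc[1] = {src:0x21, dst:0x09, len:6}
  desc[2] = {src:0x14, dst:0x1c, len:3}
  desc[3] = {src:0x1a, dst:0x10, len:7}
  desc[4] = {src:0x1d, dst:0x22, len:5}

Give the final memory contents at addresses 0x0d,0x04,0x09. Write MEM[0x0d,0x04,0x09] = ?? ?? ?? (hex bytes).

[0] 0x1e->0x23 len=4 : 85 c6 55 ed
[1] 0x21->0x09 len=6 : ed 76 85 c6 55 ed
[2] 0x14->0x1c len=3 : 1c ce 10
[3] 0x1a->0x10 len=7 : 69 51 1c ce 10 c6 55
[4] 0x1d->0x22 len=5 : ce 10 c6 55 ed
query mem[0x0d]=0x55, mem[0x04]=0xec, mem[0x09]=0xed

MEM[0x0d,0x04,0x09] = 55 ec ed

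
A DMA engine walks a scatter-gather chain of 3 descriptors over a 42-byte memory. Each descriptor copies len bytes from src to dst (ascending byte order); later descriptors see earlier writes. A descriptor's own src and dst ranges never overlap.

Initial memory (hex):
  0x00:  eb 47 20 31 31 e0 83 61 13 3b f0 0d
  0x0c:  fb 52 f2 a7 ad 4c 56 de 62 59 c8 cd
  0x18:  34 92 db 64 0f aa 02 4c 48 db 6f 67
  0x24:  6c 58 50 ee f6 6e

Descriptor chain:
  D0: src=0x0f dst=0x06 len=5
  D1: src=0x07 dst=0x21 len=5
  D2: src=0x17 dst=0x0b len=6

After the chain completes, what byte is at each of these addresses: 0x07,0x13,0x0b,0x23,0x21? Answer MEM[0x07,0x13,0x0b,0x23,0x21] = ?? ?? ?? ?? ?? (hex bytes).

  after D0: wrote 5B at 0x06 = a7ad4c56de
  after D1: wrote 5B at 0x21 = ad4c56de0d
  after D2: wrote 6B at 0x0b = cd3492db640f
query mem[0x07]=0xad, mem[0x13]=0xde, mem[0x0b]=0xcd, mem[0x23]=0x56, mem[0x21]=0xad

MEM[0x07,0x13,0x0b,0x23,0x21] = ad de cd 56 ad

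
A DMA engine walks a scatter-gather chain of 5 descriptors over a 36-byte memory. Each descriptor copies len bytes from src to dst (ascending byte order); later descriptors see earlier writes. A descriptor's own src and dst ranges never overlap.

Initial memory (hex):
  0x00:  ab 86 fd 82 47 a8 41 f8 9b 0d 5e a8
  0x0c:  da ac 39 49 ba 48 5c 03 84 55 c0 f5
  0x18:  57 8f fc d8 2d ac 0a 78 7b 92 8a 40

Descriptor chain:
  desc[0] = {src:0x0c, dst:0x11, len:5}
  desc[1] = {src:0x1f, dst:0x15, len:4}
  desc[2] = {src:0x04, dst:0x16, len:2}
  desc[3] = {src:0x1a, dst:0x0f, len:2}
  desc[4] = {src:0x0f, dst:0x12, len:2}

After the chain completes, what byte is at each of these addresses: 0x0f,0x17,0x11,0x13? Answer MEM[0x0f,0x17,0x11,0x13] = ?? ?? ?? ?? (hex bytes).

  after D0: wrote 5B at 0x11 = daac3949ba
  after D1: wrote 4B at 0x15 = 787b928a
  after D2: wrote 2B at 0x16 = 47a8
  after D3: wrote 2B at 0x0f = fcd8
  after D4: wrote 2B at 0x12 = fcd8
query mem[0x0f]=0xfc, mem[0x17]=0xa8, mem[0x11]=0xda, mem[0x13]=0xd8

MEM[0x0f,0x17,0x11,0x13] = fc a8 da d8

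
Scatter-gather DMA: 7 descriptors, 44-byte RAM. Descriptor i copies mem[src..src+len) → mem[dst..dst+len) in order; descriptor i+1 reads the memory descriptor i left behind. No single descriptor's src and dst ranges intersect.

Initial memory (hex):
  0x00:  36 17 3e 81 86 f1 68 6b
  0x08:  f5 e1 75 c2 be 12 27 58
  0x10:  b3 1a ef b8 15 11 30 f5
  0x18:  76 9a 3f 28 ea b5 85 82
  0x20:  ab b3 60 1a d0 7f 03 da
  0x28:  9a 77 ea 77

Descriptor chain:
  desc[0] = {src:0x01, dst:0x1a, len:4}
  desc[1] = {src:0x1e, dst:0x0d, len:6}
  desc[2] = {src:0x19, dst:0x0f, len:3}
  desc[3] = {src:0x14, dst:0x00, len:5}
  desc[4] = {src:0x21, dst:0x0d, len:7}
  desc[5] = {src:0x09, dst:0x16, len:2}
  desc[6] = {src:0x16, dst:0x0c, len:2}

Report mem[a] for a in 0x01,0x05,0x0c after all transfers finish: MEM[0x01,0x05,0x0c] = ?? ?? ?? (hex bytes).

MEM[0x01,0x05,0x0c] = 11 f1 e1

#0 dst[0x1a+4] := {0x17,0x3e,0x81,0x86}
#1 dst[0x0d+6] := {0x85,0x82,0xab,0xb3,0x60,0x1a}
#2 dst[0x0f+3] := {0x9a,0x17,0x3e}
#3 dst[0x00+5] := {0x15,0x11,0x30,0xf5,0x76}
#4 dst[0x0d+7] := {0xb3,0x60,0x1a,0xd0,0x7f,0x03,0xda}
#5 dst[0x16+2] := {0xe1,0x75}
#6 dst[0x0c+2] := {0xe1,0x75}
query mem[0x01]=0x11, mem[0x05]=0xf1, mem[0x0c]=0xe1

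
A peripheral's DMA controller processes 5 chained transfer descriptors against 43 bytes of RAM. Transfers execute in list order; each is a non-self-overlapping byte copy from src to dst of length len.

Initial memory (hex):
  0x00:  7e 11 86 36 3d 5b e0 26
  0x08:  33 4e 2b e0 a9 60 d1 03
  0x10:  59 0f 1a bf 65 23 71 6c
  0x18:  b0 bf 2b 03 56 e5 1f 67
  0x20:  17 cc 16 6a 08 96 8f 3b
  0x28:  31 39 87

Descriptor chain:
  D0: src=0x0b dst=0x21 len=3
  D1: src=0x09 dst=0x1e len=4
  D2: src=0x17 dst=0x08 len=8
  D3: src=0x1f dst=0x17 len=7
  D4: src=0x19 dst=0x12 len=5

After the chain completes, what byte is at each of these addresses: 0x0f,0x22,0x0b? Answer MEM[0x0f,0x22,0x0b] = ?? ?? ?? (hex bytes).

  after D0: wrote 3B at 0x21 = e0a960
  after D1: wrote 4B at 0x1e = 4e2be0a9
  after D2: wrote 8B at 0x08 = 6cb0bf2b0356e54e
  after D3: wrote 7B at 0x17 = 2be0a9a9600896
  after D4: wrote 5B at 0x12 = a9a9600896
query mem[0x0f]=0x4e, mem[0x22]=0xa9, mem[0x0b]=0x2b

MEM[0x0f,0x22,0x0b] = 4e a9 2b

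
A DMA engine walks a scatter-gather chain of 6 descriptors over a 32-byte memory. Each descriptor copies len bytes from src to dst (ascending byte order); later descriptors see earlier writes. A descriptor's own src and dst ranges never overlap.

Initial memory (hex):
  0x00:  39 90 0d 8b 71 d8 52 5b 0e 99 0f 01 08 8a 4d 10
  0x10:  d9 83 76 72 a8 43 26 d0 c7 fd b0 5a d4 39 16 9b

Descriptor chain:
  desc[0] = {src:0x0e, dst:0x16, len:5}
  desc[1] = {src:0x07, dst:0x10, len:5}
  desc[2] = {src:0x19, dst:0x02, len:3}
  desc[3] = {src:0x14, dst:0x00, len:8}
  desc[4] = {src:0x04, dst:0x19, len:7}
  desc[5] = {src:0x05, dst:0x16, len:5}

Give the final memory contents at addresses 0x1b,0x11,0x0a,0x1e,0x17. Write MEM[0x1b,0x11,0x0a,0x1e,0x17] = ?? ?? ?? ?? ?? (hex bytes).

MEM[0x1b,0x11,0x0a,0x1e,0x17] = 76 0e 0f 99 76

[0] 0x0e->0x16 len=5 : 4d 10 d9 83 76
[1] 0x07->0x10 len=5 : 5b 0e 99 0f 01
[2] 0x19->0x02 len=3 : 83 76 5a
[3] 0x14->0x00 len=8 : 01 43 4d 10 d9 83 76 5a
[4] 0x04->0x19 len=7 : d9 83 76 5a 0e 99 0f
[5] 0x05->0x16 len=5 : 83 76 5a 0e 99
query mem[0x1b]=0x76, mem[0x11]=0x0e, mem[0x0a]=0x0f, mem[0x1e]=0x99, mem[0x17]=0x76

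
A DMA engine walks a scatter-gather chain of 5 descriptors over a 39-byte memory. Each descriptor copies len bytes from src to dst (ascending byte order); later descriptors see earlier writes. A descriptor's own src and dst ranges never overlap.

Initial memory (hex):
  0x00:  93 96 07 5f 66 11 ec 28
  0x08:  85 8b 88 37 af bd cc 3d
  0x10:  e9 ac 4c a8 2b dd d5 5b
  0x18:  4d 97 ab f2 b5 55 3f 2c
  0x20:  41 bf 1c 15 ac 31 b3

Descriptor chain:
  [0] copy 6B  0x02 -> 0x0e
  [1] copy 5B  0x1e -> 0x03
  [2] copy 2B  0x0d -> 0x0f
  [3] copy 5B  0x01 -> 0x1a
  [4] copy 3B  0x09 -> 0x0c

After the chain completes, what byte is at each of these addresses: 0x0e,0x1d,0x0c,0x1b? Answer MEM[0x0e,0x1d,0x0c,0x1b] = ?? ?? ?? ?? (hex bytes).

MEM[0x0e,0x1d,0x0c,0x1b] = 37 2c 8b 07

[0] 0x02->0x0e len=6 : 07 5f 66 11 ec 28
[1] 0x1e->0x03 len=5 : 3f 2c 41 bf 1c
[2] 0x0d->0x0f len=2 : bd 07
[3] 0x01->0x1a len=5 : 96 07 3f 2c 41
[4] 0x09->0x0c len=3 : 8b 88 37
query mem[0x0e]=0x37, mem[0x1d]=0x2c, mem[0x0c]=0x8b, mem[0x1b]=0x07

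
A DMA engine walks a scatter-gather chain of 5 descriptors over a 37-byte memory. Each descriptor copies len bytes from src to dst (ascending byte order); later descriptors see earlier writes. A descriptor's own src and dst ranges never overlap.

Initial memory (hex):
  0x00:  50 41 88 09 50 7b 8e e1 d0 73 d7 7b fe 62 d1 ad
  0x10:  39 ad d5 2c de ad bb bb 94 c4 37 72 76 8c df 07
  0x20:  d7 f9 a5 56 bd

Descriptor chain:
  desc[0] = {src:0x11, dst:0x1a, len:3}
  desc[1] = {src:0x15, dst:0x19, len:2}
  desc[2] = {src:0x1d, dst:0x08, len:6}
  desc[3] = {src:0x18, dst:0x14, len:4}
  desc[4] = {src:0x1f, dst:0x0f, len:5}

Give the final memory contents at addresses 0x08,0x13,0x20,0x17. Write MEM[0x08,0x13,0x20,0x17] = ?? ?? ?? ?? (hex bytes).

MEM[0x08,0x13,0x20,0x17] = 8c 56 d7 d5

D0: mem[0x1a..0x1c] <- [ad d5 2c]
D1: mem[0x19..0x1a] <- [ad bb]
D2: mem[0x08..0x0d] <- [8c df 07 d7 f9 a5]
D3: mem[0x14..0x17] <- [94 ad bb d5]
D4: mem[0x0f..0x13] <- [07 d7 f9 a5 56]
query mem[0x08]=0x8c, mem[0x13]=0x56, mem[0x20]=0xd7, mem[0x17]=0xd5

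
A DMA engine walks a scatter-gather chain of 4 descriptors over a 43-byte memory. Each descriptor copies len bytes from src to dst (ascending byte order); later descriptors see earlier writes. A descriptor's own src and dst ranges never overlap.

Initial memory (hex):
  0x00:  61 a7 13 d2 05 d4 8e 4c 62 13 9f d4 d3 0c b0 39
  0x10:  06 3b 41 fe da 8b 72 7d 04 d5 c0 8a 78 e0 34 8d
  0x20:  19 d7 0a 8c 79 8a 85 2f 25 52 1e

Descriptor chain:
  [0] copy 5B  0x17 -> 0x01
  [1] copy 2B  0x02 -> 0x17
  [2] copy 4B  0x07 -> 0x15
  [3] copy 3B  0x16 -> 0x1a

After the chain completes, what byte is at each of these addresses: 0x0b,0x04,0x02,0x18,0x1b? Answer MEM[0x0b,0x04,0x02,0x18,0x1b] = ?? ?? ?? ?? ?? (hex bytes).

MEM[0x0b,0x04,0x02,0x18,0x1b] = d4 c0 04 9f 13

#0 dst[0x01+5] := {0x7d,0x04,0xd5,0xc0,0x8a}
#1 dst[0x17+2] := {0x04,0xd5}
#2 dst[0x15+4] := {0x4c,0x62,0x13,0x9f}
#3 dst[0x1a+3] := {0x62,0x13,0x9f}
query mem[0x0b]=0xd4, mem[0x04]=0xc0, mem[0x02]=0x04, mem[0x18]=0x9f, mem[0x1b]=0x13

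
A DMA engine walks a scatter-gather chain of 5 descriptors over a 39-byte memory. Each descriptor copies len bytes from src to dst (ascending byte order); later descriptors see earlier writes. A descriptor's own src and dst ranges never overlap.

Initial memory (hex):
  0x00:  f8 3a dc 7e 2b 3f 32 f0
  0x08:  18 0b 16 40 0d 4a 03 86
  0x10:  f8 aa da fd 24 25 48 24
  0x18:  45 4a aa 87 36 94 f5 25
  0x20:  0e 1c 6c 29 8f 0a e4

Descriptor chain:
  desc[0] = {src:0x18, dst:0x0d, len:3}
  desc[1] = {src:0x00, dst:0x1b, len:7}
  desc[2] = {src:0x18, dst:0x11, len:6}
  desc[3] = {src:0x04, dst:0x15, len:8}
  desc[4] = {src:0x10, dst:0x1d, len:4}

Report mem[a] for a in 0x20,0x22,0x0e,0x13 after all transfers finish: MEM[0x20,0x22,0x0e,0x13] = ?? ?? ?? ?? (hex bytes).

MEM[0x20,0x22,0x0e,0x13] = aa 6c 4a aa

D0: mem[0x0d..0x0f] <- [45 4a aa]
D1: mem[0x1b..0x21] <- [f8 3a dc 7e 2b 3f 32]
D2: mem[0x11..0x16] <- [45 4a aa f8 3a dc]
D3: mem[0x15..0x1c] <- [2b 3f 32 f0 18 0b 16 40]
D4: mem[0x1d..0x20] <- [f8 45 4a aa]
query mem[0x20]=0xaa, mem[0x22]=0x6c, mem[0x0e]=0x4a, mem[0x13]=0xaa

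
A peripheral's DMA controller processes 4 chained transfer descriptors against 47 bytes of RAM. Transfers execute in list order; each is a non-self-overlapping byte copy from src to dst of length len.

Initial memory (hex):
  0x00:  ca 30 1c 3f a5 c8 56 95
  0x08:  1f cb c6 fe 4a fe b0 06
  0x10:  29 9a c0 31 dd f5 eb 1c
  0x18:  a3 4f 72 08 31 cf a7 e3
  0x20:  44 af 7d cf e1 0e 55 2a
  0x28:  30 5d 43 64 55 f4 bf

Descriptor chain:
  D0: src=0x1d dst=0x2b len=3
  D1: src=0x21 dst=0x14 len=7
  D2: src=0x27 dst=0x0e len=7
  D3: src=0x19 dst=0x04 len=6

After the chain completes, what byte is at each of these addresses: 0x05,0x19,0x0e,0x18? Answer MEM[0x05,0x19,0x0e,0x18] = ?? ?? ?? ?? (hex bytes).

#0 dst[0x2b+3] := {0xcf,0xa7,0xe3}
#1 dst[0x14+7] := {0xaf,0x7d,0xcf,0xe1,0x0e,0x55,0x2a}
#2 dst[0x0e+7] := {0x2a,0x30,0x5d,0x43,0xcf,0xa7,0xe3}
#3 dst[0x04+6] := {0x55,0x2a,0x08,0x31,0xcf,0xa7}
query mem[0x05]=0x2a, mem[0x19]=0x55, mem[0x0e]=0x2a, mem[0x18]=0x0e

MEM[0x05,0x19,0x0e,0x18] = 2a 55 2a 0e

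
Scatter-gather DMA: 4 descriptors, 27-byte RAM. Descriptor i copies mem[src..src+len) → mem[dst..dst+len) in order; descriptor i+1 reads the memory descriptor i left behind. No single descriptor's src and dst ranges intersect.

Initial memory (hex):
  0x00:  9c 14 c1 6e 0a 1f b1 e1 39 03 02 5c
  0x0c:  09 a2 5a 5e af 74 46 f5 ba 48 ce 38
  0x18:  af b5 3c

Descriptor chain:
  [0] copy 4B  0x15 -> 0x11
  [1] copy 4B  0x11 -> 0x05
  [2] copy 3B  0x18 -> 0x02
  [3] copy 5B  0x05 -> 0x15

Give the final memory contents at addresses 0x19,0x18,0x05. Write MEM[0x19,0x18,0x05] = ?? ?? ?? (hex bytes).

#0 dst[0x11+4] := {0x48,0xce,0x38,0xaf}
#1 dst[0x05+4] := {0x48,0xce,0x38,0xaf}
#2 dst[0x02+3] := {0xaf,0xb5,0x3c}
#3 dst[0x15+5] := {0x48,0xce,0x38,0xaf,0x03}
query mem[0x19]=0x03, mem[0x18]=0xaf, mem[0x05]=0x48

MEM[0x19,0x18,0x05] = 03 af 48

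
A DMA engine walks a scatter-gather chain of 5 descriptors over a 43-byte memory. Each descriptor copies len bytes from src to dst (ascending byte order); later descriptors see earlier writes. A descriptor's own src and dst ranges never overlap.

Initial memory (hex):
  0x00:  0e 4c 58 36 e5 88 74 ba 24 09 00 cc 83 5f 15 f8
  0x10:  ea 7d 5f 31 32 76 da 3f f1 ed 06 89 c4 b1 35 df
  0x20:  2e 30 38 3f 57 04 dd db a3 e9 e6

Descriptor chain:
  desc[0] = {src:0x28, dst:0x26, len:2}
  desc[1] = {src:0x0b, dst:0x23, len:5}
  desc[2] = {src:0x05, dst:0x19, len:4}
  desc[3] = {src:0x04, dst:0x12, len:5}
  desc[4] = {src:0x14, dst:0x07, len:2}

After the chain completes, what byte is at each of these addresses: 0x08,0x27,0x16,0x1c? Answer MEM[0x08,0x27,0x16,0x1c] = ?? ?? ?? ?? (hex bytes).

MEM[0x08,0x27,0x16,0x1c] = ba f8 24 24

  after D0: wrote 2B at 0x26 = a3e9
  after D1: wrote 5B at 0x23 = cc835f15f8
  after D2: wrote 4B at 0x19 = 8874ba24
  after D3: wrote 5B at 0x12 = e58874ba24
  after D4: wrote 2B at 0x07 = 74ba
query mem[0x08]=0xba, mem[0x27]=0xf8, mem[0x16]=0x24, mem[0x1c]=0x24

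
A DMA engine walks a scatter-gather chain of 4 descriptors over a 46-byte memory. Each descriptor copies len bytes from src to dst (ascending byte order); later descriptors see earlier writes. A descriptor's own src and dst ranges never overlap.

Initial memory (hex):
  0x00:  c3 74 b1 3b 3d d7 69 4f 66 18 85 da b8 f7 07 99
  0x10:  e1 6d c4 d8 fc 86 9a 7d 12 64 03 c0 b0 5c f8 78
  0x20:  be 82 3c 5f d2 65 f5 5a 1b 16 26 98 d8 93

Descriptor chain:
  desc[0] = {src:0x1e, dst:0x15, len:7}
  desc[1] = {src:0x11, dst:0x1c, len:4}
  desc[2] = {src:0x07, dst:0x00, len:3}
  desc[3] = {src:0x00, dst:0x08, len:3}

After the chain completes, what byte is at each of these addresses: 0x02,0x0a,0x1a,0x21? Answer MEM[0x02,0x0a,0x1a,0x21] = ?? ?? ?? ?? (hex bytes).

MEM[0x02,0x0a,0x1a,0x21] = 18 18 5f 82

  after D0: wrote 7B at 0x15 = f878be823c5fd2
  after D1: wrote 4B at 0x1c = 6dc4d8fc
  after D2: wrote 3B at 0x00 = 4f6618
  after D3: wrote 3B at 0x08 = 4f6618
query mem[0x02]=0x18, mem[0x0a]=0x18, mem[0x1a]=0x5f, mem[0x21]=0x82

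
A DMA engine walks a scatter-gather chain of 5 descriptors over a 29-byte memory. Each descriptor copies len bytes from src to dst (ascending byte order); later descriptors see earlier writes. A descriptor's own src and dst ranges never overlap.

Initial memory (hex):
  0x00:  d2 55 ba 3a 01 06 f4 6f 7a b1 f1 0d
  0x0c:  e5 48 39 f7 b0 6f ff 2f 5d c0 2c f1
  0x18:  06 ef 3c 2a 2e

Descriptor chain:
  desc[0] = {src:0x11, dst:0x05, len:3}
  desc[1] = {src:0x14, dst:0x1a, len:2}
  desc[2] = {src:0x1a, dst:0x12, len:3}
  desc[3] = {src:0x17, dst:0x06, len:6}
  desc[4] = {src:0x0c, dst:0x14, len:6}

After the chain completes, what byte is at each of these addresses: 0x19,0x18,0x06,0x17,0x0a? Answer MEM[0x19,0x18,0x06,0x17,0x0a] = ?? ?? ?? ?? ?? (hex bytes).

D0: mem[0x05..0x07] <- [6f ff 2f]
D1: mem[0x1a..0x1b] <- [5d c0]
D2: mem[0x12..0x14] <- [5d c0 2e]
D3: mem[0x06..0x0b] <- [f1 06 ef 5d c0 2e]
D4: mem[0x14..0x19] <- [e5 48 39 f7 b0 6f]
query mem[0x19]=0x6f, mem[0x18]=0xb0, mem[0x06]=0xf1, mem[0x17]=0xf7, mem[0x0a]=0xc0

MEM[0x19,0x18,0x06,0x17,0x0a] = 6f b0 f1 f7 c0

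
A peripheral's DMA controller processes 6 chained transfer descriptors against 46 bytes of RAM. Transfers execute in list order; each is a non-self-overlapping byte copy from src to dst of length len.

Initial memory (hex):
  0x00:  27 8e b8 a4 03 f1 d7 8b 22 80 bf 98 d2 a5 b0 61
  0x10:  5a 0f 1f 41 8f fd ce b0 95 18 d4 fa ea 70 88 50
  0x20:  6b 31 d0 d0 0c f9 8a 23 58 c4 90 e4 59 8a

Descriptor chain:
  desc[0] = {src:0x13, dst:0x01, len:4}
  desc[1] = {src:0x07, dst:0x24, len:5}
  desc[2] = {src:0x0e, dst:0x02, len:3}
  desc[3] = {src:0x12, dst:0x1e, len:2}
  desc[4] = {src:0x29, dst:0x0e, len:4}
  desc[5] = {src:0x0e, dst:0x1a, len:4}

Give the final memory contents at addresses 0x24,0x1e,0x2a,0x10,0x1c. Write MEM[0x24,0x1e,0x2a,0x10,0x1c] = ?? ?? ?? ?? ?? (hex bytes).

  after D0: wrote 4B at 0x01 = 418ffdce
  after D1: wrote 5B at 0x24 = 8b2280bf98
  after D2: wrote 3B at 0x02 = b0615a
  after D3: wrote 2B at 0x1e = 1f41
  after D4: wrote 4B at 0x0e = c490e459
  after D5: wrote 4B at 0x1a = c490e459
query mem[0x24]=0x8b, mem[0x1e]=0x1f, mem[0x2a]=0x90, mem[0x10]=0xe4, mem[0x1c]=0xe4

MEM[0x24,0x1e,0x2a,0x10,0x1c] = 8b 1f 90 e4 e4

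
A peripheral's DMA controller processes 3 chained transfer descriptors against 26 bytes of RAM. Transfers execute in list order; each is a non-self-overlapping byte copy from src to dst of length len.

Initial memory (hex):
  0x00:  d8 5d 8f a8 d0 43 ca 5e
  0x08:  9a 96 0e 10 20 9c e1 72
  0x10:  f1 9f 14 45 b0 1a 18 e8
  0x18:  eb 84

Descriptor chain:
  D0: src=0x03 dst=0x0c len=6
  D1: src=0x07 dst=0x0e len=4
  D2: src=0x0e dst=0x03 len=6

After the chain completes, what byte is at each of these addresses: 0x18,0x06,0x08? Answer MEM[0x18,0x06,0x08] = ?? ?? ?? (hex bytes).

MEM[0x18,0x06,0x08] = eb 0e 45

#0 dst[0x0c+6] := {0xa8,0xd0,0x43,0xca,0x5e,0x9a}
#1 dst[0x0e+4] := {0x5e,0x9a,0x96,0x0e}
#2 dst[0x03+6] := {0x5e,0x9a,0x96,0x0e,0x14,0x45}
query mem[0x18]=0xeb, mem[0x06]=0x0e, mem[0x08]=0x45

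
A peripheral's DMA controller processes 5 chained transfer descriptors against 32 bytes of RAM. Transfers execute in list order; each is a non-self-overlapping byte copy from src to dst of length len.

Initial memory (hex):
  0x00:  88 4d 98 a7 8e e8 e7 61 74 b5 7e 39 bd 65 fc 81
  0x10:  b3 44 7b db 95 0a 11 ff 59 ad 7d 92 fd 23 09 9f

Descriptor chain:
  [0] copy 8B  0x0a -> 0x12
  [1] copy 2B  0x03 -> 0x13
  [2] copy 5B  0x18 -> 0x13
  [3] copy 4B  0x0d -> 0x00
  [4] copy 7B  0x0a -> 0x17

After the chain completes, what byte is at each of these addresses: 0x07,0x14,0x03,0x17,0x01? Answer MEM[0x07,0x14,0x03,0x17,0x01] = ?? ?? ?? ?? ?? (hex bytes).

MEM[0x07,0x14,0x03,0x17,0x01] = 61 44 b3 7e fc

D0: mem[0x12..0x19] <- [7e 39 bd 65 fc 81 b3 44]
D1: mem[0x13..0x14] <- [a7 8e]
D2: mem[0x13..0x17] <- [b3 44 7d 92 fd]
D3: mem[0x00..0x03] <- [65 fc 81 b3]
D4: mem[0x17..0x1d] <- [7e 39 bd 65 fc 81 b3]
query mem[0x07]=0x61, mem[0x14]=0x44, mem[0x03]=0xb3, mem[0x17]=0x7e, mem[0x01]=0xfc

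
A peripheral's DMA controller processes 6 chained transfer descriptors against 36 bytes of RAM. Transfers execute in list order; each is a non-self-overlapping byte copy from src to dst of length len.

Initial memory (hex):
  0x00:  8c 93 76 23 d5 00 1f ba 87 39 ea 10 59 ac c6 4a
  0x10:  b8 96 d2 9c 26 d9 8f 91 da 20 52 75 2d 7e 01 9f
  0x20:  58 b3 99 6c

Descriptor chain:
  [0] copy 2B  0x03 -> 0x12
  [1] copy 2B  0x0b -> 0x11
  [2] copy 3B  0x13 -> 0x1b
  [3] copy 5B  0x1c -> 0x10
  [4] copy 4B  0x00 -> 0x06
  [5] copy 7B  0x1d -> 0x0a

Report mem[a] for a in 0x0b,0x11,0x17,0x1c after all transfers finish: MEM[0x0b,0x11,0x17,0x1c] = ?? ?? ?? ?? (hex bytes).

[0] 0x03->0x12 len=2 : 23 d5
[1] 0x0b->0x11 len=2 : 10 59
[2] 0x13->0x1b len=3 : d5 26 d9
[3] 0x1c->0x10 len=5 : 26 d9 01 9f 58
[4] 0x00->0x06 len=4 : 8c 93 76 23
[5] 0x1d->0x0a len=7 : d9 01 9f 58 b3 99 6c
query mem[0x0b]=0x01, mem[0x11]=0xd9, mem[0x17]=0x91, mem[0x1c]=0x26

MEM[0x0b,0x11,0x17,0x1c] = 01 d9 91 26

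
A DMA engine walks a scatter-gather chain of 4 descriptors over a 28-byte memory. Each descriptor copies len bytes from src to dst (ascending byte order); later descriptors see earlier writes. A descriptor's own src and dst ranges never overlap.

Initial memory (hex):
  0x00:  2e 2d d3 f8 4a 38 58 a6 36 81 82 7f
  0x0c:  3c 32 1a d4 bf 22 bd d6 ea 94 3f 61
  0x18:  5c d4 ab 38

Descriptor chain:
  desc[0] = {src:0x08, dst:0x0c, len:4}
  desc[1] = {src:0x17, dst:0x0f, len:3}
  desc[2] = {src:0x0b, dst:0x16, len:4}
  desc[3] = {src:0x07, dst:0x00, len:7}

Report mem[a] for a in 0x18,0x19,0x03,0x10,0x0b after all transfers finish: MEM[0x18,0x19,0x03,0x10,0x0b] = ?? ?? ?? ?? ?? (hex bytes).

MEM[0x18,0x19,0x03,0x10,0x0b] = 81 82 82 5c 7f

[0] 0x08->0x0c len=4 : 36 81 82 7f
[1] 0x17->0x0f len=3 : 61 5c d4
[2] 0x0b->0x16 len=4 : 7f 36 81 82
[3] 0x07->0x00 len=7 : a6 36 81 82 7f 36 81
query mem[0x18]=0x81, mem[0x19]=0x82, mem[0x03]=0x82, mem[0x10]=0x5c, mem[0x0b]=0x7f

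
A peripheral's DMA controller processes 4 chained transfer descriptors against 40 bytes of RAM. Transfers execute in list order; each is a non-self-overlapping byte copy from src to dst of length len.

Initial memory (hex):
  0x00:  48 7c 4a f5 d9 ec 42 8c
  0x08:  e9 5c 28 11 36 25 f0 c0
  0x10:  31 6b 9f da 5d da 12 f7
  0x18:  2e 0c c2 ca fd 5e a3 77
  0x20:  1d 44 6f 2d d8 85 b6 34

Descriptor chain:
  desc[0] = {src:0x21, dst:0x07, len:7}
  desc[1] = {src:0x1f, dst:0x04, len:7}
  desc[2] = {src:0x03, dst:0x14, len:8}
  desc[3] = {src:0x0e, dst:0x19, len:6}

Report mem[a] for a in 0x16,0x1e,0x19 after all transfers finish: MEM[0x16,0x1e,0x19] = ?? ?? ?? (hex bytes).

[0] 0x21->0x07 len=7 : 44 6f 2d d8 85 b6 34
[1] 0x1f->0x04 len=7 : 77 1d 44 6f 2d d8 85
[2] 0x03->0x14 len=8 : f5 77 1d 44 6f 2d d8 85
[3] 0x0e->0x19 len=6 : f0 c0 31 6b 9f da
query mem[0x16]=0x1d, mem[0x1e]=0xda, mem[0x19]=0xf0

MEM[0x16,0x1e,0x19] = 1d da f0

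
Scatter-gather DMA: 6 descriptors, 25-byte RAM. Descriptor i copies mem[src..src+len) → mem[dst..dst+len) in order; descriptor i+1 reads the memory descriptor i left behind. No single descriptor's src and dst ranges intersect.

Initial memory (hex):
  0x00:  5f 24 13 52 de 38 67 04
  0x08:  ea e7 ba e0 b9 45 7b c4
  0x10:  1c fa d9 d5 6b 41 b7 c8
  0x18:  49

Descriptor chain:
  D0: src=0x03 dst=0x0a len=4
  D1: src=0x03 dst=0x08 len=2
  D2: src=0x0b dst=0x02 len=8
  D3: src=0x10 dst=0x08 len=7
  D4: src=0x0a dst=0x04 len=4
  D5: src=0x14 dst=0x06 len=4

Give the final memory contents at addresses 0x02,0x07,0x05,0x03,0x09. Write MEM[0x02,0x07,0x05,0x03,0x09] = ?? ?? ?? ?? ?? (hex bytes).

#0 dst[0x0a+4] := {0x52,0xde,0x38,0x67}
#1 dst[0x08+2] := {0x52,0xde}
#2 dst[0x02+8] := {0xde,0x38,0x67,0x7b,0xc4,0x1c,0xfa,0xd9}
#3 dst[0x08+7] := {0x1c,0xfa,0xd9,0xd5,0x6b,0x41,0xb7}
#4 dst[0x04+4] := {0xd9,0xd5,0x6b,0x41}
#5 dst[0x06+4] := {0x6b,0x41,0xb7,0xc8}
query mem[0x02]=0xde, mem[0x07]=0x41, mem[0x05]=0xd5, mem[0x03]=0x38, mem[0x09]=0xc8

MEM[0x02,0x07,0x05,0x03,0x09] = de 41 d5 38 c8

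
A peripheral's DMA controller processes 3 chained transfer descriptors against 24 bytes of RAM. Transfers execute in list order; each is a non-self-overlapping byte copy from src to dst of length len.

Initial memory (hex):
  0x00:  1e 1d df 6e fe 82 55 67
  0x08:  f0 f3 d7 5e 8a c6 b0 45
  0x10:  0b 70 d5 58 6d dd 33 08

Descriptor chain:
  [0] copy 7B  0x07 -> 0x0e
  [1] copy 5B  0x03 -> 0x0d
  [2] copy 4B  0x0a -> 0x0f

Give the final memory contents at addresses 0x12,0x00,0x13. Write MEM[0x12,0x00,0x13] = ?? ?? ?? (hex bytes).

MEM[0x12,0x00,0x13] = 6e 1e 8a

D0: mem[0x0e..0x14] <- [67 f0 f3 d7 5e 8a c6]
D1: mem[0x0d..0x11] <- [6e fe 82 55 67]
D2: mem[0x0f..0x12] <- [d7 5e 8a 6e]
query mem[0x12]=0x6e, mem[0x00]=0x1e, mem[0x13]=0x8a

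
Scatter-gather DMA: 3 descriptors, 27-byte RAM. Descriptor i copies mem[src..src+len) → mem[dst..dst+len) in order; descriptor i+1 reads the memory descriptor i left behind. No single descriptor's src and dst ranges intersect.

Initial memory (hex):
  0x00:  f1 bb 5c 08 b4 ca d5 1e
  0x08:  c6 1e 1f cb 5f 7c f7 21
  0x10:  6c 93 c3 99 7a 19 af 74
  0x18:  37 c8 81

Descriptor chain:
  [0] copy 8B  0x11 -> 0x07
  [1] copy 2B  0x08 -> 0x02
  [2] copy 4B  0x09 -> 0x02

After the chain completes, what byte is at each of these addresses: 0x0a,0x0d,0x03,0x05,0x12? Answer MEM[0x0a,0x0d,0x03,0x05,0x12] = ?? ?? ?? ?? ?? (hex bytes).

MEM[0x0a,0x0d,0x03,0x05,0x12] = 7a 74 7a af c3

  after D0: wrote 8B at 0x07 = 93c3997a19af7437
  after D1: wrote 2B at 0x02 = c399
  after D2: wrote 4B at 0x02 = 997a19af
query mem[0x0a]=0x7a, mem[0x0d]=0x74, mem[0x03]=0x7a, mem[0x05]=0xaf, mem[0x12]=0xc3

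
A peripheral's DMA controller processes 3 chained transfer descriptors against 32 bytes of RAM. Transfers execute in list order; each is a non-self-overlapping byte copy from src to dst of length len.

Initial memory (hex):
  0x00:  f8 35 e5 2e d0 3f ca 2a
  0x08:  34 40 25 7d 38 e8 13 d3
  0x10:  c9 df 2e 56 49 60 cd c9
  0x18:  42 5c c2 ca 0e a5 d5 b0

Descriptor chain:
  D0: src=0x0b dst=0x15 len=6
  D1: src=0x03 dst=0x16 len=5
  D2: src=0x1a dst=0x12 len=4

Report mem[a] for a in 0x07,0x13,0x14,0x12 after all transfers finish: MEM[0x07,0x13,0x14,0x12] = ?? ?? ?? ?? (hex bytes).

D0: mem[0x15..0x1a] <- [7d 38 e8 13 d3 c9]
D1: mem[0x16..0x1a] <- [2e d0 3f ca 2a]
D2: mem[0x12..0x15] <- [2a ca 0e a5]
query mem[0x07]=0x2a, mem[0x13]=0xca, mem[0x14]=0x0e, mem[0x12]=0x2a

MEM[0x07,0x13,0x14,0x12] = 2a ca 0e 2a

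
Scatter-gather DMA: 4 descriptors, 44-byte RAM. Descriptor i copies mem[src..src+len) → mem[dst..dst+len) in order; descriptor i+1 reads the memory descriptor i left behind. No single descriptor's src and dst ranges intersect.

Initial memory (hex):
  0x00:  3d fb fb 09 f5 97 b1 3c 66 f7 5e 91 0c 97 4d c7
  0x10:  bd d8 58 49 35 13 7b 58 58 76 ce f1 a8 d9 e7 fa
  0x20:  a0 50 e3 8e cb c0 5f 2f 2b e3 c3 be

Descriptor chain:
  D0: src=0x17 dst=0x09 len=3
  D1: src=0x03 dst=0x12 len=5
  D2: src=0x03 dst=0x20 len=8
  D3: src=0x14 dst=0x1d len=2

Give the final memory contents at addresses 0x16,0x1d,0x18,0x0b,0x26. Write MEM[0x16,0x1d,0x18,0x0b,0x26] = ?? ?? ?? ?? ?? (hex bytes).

MEM[0x16,0x1d,0x18,0x0b,0x26] = 3c 97 58 76 58

  after D0: wrote 3B at 0x09 = 585876
  after D1: wrote 5B at 0x12 = 09f597b13c
  after D2: wrote 8B at 0x20 = 09f597b13c665858
  after D3: wrote 2B at 0x1d = 97b1
query mem[0x16]=0x3c, mem[0x1d]=0x97, mem[0x18]=0x58, mem[0x0b]=0x76, mem[0x26]=0x58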